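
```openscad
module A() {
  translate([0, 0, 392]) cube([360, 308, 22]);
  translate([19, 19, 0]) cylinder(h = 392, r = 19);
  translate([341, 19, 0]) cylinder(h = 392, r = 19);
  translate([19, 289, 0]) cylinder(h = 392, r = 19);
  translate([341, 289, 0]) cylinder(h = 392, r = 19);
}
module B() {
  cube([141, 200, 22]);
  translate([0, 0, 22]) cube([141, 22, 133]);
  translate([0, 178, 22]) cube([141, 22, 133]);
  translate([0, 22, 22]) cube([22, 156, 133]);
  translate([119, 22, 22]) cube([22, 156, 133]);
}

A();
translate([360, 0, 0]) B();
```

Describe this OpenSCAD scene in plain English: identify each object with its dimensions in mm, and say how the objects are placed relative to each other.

A is a four-legged stool. The seat is 360×308 mm, 22 mm thick, top at z = 414 mm. It stands on four round legs, each 38 mm in diameter, from z = 0 to the seat underside, each leg's axis is inset half a diameter from the nearest pair of seat edges (so the leg's bounding box is flush with the corner).

B is an open storage box with external size 141×200×155 mm and wall thickness 22 mm (the base is also 22 mm thick). The base covers the whole footprint; the four walls stand on the base, with the y-facing walls full-width and the x-facing walls fitting between their inner faces.

The open box is against the stool's +x side, with their −y faces flush.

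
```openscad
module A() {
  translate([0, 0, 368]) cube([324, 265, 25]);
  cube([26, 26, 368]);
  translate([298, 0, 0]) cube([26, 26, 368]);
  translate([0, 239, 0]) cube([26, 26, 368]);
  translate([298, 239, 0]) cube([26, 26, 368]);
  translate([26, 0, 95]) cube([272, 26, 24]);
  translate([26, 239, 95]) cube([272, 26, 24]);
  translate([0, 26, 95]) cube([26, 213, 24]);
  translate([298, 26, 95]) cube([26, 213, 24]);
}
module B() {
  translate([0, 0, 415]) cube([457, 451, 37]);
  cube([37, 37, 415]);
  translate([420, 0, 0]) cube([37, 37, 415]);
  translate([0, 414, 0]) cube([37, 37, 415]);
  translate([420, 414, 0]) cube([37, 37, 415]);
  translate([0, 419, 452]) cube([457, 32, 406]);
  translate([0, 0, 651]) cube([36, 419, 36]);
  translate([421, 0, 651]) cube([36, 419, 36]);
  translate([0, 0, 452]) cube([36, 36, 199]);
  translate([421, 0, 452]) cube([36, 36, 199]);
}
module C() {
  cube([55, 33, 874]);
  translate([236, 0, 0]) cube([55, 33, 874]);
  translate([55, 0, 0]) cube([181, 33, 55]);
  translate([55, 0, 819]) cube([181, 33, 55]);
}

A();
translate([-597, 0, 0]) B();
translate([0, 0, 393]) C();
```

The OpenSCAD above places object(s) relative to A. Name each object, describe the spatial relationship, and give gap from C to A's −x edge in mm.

The picture frame's min-x is at 0; the stool's min-x is 0; gap = 0 mm.

A is a stool. B is a chair. C is a picture frame. The chair is on the floor beside the stool on its −x side. The picture frame is on top of the stool. The gap from the picture frame to the stool's −x edge is 0 mm.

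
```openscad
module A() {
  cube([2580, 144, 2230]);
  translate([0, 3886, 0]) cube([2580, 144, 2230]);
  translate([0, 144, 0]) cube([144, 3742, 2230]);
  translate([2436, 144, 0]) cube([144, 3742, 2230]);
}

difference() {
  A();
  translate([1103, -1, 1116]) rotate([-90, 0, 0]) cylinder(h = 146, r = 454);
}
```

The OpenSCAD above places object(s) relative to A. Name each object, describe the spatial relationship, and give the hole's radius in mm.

The subtracted cylinder has r = 454 mm.

A is a house frame. The house frame has a circular hole through its front wall. The hole's radius is 454 mm.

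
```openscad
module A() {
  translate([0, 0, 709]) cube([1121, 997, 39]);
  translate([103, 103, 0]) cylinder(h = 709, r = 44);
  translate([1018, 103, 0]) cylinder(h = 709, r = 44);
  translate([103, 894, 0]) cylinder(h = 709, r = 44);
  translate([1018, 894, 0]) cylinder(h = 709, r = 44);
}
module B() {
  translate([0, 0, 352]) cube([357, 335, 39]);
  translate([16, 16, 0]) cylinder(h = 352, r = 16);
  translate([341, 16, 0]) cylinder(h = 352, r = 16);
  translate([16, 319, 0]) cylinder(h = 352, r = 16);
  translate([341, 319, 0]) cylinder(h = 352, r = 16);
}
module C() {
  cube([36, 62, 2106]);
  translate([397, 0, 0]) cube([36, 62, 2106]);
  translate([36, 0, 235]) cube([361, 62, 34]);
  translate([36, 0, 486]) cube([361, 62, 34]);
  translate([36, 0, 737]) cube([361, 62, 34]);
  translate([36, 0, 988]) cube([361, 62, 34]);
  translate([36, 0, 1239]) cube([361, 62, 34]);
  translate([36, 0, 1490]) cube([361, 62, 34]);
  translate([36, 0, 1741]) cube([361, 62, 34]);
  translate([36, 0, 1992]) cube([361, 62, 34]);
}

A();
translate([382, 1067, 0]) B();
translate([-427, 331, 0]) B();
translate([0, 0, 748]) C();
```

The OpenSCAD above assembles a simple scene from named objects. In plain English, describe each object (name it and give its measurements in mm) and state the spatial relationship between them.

A is a table: top 1121 mm (x) × 997 mm (y), 39 mm thick, upper face at z = 748 mm, on four round legs of 88 mm diameter, each leg's bounding box inset 59 mm from the nearest pair of top edges, running from z = 0 to the bottom of the top.

B is a simple wooden stool: a rectangular seat 357 mm (x) by 335 mm (y), 39 mm thick, top face at z = 391 mm, on four round legs, each 32 mm in diameter. The legs rest on z = 0, each leg's axis is inset half a diameter from the nearest pair of seat edges (so the leg's bounding box is flush with the corner).

C is a straight ladder. Two 36×62 mm vertical rails, 2106 mm tall, stand 433 mm apart (outside-to-outside) with their front faces coplanar on the −y side. 8 rungs, each 62 mm deep and 34 mm tall, span between the inner faces of the rails, front faces flush with the rails. The lowest rung's underside is at z = 235 mm and rungs are spaced 251 mm apart (underside to underside).

Two stools sit around the table at the +y, −x sides. The ladder is on top of the table.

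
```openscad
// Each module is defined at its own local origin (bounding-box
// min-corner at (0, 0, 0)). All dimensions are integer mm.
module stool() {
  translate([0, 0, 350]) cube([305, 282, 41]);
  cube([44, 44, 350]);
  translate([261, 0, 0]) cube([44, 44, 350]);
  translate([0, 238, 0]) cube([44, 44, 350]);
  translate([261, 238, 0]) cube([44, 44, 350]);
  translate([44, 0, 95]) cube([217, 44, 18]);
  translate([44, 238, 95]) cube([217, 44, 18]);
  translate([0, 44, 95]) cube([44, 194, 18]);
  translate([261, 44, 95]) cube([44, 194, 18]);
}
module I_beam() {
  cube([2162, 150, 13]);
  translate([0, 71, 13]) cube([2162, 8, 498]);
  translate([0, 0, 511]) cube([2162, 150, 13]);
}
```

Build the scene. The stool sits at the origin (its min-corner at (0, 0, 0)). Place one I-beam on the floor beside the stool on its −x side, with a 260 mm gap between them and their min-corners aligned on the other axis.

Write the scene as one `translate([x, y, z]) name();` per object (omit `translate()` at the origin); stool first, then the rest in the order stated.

stool();
translate([-2422, 0, 0]) I_beam();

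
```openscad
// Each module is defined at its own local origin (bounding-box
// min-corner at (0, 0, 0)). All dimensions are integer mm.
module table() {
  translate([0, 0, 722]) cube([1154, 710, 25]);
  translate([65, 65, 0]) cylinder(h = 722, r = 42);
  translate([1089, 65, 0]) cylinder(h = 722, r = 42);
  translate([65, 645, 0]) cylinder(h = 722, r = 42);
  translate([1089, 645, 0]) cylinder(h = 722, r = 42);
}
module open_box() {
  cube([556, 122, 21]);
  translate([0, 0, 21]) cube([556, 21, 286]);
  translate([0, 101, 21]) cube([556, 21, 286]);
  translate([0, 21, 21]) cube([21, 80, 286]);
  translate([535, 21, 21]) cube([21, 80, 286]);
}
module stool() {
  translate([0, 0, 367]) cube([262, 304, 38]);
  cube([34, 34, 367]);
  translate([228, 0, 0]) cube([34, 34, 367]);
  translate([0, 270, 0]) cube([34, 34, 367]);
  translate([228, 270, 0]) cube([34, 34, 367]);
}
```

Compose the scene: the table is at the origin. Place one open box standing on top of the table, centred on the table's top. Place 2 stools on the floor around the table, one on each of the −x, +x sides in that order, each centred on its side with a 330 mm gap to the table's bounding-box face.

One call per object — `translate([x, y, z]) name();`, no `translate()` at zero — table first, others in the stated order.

table();
translate([299, 294, 747]) open_box();
translate([-592, 203, 0]) stool();
translate([1484, 203, 0]) stool();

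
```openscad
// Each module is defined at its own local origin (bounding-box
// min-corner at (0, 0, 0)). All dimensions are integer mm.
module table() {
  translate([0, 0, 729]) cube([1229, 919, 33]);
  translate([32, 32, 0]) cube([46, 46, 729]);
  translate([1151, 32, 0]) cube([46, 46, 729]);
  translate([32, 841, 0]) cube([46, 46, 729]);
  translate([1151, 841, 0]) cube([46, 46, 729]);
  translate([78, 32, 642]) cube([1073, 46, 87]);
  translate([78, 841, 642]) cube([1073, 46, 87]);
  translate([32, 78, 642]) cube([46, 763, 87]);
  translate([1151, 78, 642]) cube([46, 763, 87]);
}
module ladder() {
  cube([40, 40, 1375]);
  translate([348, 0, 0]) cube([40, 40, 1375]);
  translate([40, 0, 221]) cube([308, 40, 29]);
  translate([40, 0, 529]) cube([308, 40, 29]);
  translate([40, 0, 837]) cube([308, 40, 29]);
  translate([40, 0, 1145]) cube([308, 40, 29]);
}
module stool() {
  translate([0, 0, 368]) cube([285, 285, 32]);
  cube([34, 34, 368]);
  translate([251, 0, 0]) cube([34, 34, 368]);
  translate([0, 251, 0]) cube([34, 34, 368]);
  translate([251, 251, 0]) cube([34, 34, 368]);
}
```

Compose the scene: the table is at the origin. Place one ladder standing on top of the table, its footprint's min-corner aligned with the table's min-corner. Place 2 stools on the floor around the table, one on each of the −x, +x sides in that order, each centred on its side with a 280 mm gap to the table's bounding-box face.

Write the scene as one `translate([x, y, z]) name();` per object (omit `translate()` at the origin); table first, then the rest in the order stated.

table();
translate([0, 0, 762]) ladder();
translate([-565, 317, 0]) stool();
translate([1509, 317, 0]) stool();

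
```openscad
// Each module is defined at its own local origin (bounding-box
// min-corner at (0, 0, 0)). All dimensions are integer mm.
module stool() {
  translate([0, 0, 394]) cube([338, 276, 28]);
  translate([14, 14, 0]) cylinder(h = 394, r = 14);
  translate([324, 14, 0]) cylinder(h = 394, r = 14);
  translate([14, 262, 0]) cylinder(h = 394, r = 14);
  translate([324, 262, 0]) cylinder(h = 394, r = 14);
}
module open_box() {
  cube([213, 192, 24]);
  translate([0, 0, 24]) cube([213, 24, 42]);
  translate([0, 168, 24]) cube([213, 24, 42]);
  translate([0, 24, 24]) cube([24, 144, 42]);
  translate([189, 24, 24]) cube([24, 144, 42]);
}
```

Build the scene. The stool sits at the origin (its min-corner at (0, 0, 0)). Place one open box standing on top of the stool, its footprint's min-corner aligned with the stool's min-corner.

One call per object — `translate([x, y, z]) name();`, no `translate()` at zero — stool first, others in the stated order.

stool();
translate([0, 0, 422]) open_box();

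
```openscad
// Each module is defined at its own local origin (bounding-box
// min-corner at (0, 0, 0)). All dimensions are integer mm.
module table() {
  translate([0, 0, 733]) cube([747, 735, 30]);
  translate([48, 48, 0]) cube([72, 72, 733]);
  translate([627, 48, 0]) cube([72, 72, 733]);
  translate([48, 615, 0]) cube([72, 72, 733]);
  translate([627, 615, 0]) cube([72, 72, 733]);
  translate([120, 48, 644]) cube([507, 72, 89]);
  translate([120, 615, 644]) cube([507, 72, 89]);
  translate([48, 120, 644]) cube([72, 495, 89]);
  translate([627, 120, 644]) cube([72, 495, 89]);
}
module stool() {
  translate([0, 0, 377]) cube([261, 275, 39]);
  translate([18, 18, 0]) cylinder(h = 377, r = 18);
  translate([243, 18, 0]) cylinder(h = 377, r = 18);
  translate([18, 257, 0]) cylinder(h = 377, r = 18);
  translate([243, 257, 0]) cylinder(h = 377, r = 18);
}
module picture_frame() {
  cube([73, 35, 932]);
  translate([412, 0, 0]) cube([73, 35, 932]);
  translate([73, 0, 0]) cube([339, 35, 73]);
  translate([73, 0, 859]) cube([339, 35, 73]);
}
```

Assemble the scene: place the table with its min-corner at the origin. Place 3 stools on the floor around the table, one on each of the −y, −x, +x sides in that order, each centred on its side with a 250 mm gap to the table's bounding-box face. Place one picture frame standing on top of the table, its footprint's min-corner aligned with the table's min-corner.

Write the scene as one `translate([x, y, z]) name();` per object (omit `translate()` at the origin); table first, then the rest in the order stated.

table();
translate([243, -525, 0]) stool();
translate([-511, 230, 0]) stool();
translate([997, 230, 0]) stool();
translate([0, 0, 763]) picture_frame();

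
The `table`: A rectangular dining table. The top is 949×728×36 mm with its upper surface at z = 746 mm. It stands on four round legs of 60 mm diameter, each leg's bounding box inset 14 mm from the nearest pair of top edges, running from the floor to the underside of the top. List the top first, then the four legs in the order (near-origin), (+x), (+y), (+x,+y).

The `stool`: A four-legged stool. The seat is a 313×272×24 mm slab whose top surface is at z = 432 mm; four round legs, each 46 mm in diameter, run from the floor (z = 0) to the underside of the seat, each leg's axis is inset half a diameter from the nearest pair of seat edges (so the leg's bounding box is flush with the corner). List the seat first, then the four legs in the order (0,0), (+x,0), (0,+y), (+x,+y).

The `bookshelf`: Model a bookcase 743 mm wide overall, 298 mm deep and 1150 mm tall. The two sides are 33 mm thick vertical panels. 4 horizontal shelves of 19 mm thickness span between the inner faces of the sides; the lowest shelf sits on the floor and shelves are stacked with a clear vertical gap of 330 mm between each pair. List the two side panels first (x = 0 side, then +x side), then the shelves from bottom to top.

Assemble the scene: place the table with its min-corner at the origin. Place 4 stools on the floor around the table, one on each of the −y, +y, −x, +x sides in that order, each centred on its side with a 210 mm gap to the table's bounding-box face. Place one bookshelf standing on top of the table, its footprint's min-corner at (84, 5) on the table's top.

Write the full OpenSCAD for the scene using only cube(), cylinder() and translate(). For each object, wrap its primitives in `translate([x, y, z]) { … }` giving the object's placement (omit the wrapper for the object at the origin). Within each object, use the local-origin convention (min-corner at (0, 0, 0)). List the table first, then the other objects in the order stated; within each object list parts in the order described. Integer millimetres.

translate([0, 0, 710]) cube([949, 728, 36]);
translate([44, 44, 0]) cylinder(h = 710, r = 30);
translate([905, 44, 0]) cylinder(h = 710, r = 30);
translate([44, 684, 0]) cylinder(h = 710, r = 30);
translate([905, 684, 0]) cylinder(h = 710, r = 30);
translate([318, -482, 0]) {
  translate([0, 0, 408]) cube([313, 272, 24]);
  translate([23, 23, 0]) cylinder(h = 408, r = 23);
  translate([290, 23, 0]) cylinder(h = 408, r = 23);
  translate([23, 249, 0]) cylinder(h = 408, r = 23);
  translate([290, 249, 0]) cylinder(h = 408, r = 23);
}
translate([318, 938, 0]) {
  translate([0, 0, 408]) cube([313, 272, 24]);
  translate([23, 23, 0]) cylinder(h = 408, r = 23);
  translate([290, 23, 0]) cylinder(h = 408, r = 23);
  translate([23, 249, 0]) cylinder(h = 408, r = 23);
  translate([290, 249, 0]) cylinder(h = 408, r = 23);
}
translate([-523, 228, 0]) {
  translate([0, 0, 408]) cube([313, 272, 24]);
  translate([23, 23, 0]) cylinder(h = 408, r = 23);
  translate([290, 23, 0]) cylinder(h = 408, r = 23);
  translate([23, 249, 0]) cylinder(h = 408, r = 23);
  translate([290, 249, 0]) cylinder(h = 408, r = 23);
}
translate([1159, 228, 0]) {
  translate([0, 0, 408]) cube([313, 272, 24]);
  translate([23, 23, 0]) cylinder(h = 408, r = 23);
  translate([290, 23, 0]) cylinder(h = 408, r = 23);
  translate([23, 249, 0]) cylinder(h = 408, r = 23);
  translate([290, 249, 0]) cylinder(h = 408, r = 23);
}
translate([84, 5, 746]) {
  cube([33, 298, 1150]);
  translate([710, 0, 0]) cube([33, 298, 1150]);
  translate([33, 0, 0]) cube([677, 298, 19]);
  translate([33, 0, 349]) cube([677, 298, 19]);
  translate([33, 0, 698]) cube([677, 298, 19]);
  translate([33, 0, 1047]) cube([677, 298, 19]);
}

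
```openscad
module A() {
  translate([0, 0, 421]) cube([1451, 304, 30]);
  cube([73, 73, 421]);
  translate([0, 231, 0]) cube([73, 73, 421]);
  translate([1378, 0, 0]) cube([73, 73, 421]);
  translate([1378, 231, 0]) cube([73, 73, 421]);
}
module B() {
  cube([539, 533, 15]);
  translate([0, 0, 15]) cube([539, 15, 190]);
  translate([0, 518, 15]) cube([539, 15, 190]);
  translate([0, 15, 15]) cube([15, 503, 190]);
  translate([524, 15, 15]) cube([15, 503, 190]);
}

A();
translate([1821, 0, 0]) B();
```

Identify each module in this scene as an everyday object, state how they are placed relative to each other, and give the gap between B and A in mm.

A is a bench. B is an open box. The open box is on the floor beside the bench on its +x side. The gap between the open box and the bench is 370 mm.

The open box's nearest face is 370 mm from the bench's +x face.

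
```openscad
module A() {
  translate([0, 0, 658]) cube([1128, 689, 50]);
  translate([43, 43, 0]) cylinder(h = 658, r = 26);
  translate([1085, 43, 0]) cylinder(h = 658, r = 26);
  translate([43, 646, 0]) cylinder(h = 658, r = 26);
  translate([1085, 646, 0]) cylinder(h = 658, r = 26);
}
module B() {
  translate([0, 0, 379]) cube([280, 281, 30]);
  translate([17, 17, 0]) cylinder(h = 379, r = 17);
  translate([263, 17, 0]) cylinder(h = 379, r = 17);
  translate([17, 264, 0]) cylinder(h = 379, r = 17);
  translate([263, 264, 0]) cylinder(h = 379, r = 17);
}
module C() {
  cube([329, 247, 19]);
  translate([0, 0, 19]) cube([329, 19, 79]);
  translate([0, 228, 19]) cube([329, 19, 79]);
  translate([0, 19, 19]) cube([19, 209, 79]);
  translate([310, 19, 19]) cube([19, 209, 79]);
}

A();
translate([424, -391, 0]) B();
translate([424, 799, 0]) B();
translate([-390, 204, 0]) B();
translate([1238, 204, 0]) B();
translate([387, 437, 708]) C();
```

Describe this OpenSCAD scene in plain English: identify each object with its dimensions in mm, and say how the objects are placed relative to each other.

A is a rectangular dining table. The top is 1128×689×50 mm with its upper surface at z = 708 mm. It stands on four round legs of 52 mm diameter, each leg's bounding box inset 17 mm from the nearest pair of top edges, running from the floor to the underside of the top.

B is a simple wooden stool: a rectangular seat 280 mm (x) by 281 mm (y), 30 mm thick, top face at z = 409 mm, on four round legs, each 34 mm in diameter. The legs rest on z = 0, each leg's axis is inset half a diameter from the nearest pair of seat edges (so the leg's bounding box is flush with the corner).

C is an open-topped rectangular box: outside dimensions 329×247×98 mm, with a uniform wall and base thickness of 19 mm. The base is a full 329×247 slab on the floor; four walls sit on top of the base. The front and back walls (the −y and +y sides) span the full width; the two side walls fit between them.

Four stools sit around the table at the −y, +y, −x, +x sides. The open box is on top of the table.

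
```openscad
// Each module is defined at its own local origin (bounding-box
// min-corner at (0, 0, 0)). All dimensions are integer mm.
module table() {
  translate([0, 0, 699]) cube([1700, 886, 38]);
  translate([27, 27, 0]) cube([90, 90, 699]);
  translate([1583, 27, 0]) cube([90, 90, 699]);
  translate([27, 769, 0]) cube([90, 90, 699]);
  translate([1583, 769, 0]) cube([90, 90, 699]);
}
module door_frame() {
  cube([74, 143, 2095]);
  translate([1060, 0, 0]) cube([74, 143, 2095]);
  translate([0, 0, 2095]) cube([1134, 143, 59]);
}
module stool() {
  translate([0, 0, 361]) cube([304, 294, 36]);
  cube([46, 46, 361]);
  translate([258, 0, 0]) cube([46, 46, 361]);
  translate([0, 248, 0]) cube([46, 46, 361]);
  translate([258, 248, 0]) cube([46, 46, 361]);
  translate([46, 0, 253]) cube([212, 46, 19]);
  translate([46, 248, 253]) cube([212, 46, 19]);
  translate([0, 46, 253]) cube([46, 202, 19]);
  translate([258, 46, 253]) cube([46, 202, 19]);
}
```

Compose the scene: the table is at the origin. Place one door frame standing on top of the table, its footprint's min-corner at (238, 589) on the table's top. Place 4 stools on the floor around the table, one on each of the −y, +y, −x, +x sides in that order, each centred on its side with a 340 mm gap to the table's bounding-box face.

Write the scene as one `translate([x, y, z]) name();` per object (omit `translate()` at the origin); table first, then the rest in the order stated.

table();
translate([238, 589, 737]) door_frame();
translate([698, -634, 0]) stool();
translate([698, 1226, 0]) stool();
translate([-644, 296, 0]) stool();
translate([2040, 296, 0]) stool();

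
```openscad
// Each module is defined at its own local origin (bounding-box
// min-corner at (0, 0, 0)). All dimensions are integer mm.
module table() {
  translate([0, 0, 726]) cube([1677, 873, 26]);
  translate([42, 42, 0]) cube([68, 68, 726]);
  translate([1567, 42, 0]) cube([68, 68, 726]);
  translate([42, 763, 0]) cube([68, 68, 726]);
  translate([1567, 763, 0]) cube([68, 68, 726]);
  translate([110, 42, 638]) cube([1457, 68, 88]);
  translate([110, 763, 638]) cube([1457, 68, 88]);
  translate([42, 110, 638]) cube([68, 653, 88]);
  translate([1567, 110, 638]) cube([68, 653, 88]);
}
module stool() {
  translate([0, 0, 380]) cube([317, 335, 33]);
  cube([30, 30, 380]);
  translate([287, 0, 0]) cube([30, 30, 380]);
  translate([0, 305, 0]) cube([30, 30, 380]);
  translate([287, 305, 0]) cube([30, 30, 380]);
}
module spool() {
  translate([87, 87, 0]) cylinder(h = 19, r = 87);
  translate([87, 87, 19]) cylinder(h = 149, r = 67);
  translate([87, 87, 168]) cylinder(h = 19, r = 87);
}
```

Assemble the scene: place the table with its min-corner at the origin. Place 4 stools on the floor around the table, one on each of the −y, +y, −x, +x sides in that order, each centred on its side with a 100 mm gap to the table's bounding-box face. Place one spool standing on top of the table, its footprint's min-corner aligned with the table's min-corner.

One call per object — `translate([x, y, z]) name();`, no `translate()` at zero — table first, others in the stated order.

table();
translate([680, -435, 0]) stool();
translate([680, 973, 0]) stool();
translate([-417, 269, 0]) stool();
translate([1777, 269, 0]) stool();
translate([0, 0, 752]) spool();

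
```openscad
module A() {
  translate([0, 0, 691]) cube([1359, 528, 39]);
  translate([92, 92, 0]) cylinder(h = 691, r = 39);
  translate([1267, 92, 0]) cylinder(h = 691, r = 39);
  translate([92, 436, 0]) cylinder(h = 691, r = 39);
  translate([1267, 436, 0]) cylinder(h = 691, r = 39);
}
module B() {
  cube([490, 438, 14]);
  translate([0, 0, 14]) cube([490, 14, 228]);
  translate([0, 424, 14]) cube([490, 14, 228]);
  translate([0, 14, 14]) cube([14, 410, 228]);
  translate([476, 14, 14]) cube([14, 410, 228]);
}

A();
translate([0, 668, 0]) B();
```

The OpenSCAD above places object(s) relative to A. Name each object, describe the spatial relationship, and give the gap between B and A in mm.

A is a table. B is an open box. The open box is on the floor beside the table on its +y side. The gap between the open box and the table is 140 mm.

The open box's nearest face is 140 mm from the table's +y face.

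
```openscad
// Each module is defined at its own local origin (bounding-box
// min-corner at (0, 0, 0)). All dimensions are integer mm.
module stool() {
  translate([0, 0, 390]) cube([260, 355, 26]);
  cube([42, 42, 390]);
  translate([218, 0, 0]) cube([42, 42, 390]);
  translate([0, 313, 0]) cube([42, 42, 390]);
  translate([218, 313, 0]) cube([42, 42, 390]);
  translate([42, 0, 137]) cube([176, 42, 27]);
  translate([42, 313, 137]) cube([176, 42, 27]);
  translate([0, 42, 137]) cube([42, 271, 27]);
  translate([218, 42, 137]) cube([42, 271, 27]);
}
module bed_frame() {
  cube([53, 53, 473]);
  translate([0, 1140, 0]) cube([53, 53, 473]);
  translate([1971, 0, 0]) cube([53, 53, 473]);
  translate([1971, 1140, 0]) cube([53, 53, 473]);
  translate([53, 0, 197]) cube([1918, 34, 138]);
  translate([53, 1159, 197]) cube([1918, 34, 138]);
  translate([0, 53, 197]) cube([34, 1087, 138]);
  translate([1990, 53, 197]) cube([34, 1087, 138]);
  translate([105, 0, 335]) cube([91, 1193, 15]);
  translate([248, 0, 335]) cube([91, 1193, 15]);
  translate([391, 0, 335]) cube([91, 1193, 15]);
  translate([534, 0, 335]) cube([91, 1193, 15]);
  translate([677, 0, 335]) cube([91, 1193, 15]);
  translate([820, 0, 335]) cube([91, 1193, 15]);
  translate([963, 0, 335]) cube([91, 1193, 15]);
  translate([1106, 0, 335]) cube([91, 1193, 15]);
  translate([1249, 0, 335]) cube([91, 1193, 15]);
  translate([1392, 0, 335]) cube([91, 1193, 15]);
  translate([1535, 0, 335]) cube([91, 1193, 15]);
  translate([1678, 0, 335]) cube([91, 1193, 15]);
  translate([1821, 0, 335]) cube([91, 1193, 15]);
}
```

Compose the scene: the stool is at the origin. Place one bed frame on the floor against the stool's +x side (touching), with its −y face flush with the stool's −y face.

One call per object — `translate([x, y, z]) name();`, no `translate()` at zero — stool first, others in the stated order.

stool();
translate([260, 0, 0]) bed_frame();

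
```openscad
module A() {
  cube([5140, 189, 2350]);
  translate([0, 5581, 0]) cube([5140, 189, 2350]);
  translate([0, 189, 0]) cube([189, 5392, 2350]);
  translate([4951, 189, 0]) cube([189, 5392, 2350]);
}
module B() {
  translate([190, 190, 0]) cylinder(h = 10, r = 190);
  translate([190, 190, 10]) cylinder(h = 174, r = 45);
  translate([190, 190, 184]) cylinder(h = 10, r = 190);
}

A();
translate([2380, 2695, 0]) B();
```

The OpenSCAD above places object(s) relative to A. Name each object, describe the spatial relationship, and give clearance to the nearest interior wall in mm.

Clearances: x = 2191, y = 2506; minimum 2191 mm.

A is a house frame. B is a spool. The spool sits inside the house frame, centred. The clearance to the nearest interior wall is 2191 mm.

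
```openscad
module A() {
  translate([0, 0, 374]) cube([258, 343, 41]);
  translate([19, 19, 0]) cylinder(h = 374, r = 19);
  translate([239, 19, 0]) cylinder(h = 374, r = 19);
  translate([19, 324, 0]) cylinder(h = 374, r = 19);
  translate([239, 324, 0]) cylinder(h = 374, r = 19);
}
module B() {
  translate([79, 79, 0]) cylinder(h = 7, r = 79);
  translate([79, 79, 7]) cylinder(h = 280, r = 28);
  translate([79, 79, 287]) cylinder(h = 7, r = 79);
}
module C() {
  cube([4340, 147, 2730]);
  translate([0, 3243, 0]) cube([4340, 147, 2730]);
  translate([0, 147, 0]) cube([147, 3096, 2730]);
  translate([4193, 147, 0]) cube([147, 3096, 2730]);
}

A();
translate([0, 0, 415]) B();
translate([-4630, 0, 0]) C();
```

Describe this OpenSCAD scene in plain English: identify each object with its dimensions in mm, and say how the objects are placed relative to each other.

A is a four-legged stool. The seat is 258×343 mm, 41 mm thick, top at z = 415 mm. It stands on four round legs, each 38 mm in diameter, from z = 0 to the seat underside, each leg's axis is inset half a diameter from the nearest pair of seat edges (so the leg's bounding box is flush with the corner).

B is a spool: two coaxial disc flanges of radius 79 mm and thickness 7 mm, joined by a core cylinder of radius 28 mm and height 280 mm. The lower flange rests on z = 0 and the three cylinders share a vertical axis.

C is the wall frame of a small rectangular building: four walls, each 2730 mm tall and 147 mm thick, enclosing a footprint 4340 mm (x) by 3390 mm (y) outside-to-outside, with no floor or roof. The front and back walls (the −y and +y sides) span the full width; the two side walls fit between them.

The spool is on top of the stool. The house frame is on the floor beside the stool on its −x side.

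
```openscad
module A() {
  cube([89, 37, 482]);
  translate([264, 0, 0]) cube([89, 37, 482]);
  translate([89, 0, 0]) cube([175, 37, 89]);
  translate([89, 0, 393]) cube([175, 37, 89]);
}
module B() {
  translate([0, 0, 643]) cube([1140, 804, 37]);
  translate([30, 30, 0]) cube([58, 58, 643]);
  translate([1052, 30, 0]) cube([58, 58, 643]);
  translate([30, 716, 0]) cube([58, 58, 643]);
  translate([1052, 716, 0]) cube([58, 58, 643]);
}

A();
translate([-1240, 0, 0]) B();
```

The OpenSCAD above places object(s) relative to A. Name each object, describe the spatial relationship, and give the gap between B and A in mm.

The table's nearest face is 100 mm from the picture frame's −x face.

A is a picture frame. B is a table. The table is on the floor beside the picture frame on its −x side. The gap between the table and the picture frame is 100 mm.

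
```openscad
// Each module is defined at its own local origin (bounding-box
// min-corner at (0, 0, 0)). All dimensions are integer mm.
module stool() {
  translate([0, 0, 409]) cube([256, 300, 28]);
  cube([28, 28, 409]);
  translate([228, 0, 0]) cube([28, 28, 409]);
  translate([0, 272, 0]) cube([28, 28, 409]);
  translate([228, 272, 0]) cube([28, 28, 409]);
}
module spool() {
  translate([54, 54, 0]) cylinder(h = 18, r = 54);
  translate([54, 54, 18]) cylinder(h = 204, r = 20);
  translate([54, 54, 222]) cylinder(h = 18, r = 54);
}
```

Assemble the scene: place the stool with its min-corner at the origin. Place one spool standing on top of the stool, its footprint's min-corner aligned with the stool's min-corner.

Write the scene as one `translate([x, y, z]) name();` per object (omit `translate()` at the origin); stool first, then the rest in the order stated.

stool();
translate([0, 0, 437]) spool();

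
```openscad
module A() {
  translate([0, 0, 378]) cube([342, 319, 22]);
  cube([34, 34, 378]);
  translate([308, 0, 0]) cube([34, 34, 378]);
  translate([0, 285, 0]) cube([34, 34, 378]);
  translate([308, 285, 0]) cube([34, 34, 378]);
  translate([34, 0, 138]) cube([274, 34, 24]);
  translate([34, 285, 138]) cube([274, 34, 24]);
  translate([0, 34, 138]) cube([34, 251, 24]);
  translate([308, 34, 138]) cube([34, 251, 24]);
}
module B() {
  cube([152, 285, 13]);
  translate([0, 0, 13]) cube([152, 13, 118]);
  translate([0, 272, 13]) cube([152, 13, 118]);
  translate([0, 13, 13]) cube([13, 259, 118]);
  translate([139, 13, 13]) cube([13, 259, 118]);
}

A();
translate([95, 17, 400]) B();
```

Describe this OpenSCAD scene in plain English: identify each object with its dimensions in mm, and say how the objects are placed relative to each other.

A is a simple wooden stool: a rectangular seat 342 mm (x) by 319 mm (y), 22 mm thick, top face at z = 400 mm, on four square legs, each 34×34 mm in cross-section. The legs rest on z = 0, each flush with a corner of the seat. Four stretchers, 34 mm wide and 24 mm tall, connect adjacent legs with their undersides at z = 138 mm, each running between the inner faces of the legs it joins and aligned with the legs' outer faces on the other axis.

B is an open storage box with external size 152×285×131 mm and wall thickness 13 mm (the base is also 13 mm thick). The base covers the whole footprint; the four walls stand on the base, with the y-facing walls full-width and the x-facing walls fitting between their inner faces.

The open box is on top of the stool, centred.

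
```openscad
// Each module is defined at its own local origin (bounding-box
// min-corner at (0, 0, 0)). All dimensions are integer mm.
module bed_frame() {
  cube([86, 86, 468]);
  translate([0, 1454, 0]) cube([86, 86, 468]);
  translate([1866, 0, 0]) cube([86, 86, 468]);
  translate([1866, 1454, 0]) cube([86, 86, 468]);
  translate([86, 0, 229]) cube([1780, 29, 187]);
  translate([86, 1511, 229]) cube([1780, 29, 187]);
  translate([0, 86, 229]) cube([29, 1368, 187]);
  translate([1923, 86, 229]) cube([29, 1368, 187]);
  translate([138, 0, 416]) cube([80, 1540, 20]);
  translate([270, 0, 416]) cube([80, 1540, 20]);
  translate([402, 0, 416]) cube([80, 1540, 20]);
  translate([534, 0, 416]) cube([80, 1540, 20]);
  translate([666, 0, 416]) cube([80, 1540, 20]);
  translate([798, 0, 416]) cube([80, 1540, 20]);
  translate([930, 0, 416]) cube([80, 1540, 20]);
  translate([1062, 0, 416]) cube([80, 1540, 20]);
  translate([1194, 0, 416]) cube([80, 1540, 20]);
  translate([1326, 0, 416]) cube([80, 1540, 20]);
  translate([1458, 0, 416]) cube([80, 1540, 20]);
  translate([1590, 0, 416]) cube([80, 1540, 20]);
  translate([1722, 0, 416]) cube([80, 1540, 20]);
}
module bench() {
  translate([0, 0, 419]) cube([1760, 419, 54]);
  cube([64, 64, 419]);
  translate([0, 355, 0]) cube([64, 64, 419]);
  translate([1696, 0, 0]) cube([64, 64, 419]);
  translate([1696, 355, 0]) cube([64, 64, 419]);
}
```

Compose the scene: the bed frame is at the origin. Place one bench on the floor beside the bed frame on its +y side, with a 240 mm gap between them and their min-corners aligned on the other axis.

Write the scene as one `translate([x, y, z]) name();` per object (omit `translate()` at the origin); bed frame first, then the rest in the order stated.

bed_frame();
translate([0, 1780, 0]) bench();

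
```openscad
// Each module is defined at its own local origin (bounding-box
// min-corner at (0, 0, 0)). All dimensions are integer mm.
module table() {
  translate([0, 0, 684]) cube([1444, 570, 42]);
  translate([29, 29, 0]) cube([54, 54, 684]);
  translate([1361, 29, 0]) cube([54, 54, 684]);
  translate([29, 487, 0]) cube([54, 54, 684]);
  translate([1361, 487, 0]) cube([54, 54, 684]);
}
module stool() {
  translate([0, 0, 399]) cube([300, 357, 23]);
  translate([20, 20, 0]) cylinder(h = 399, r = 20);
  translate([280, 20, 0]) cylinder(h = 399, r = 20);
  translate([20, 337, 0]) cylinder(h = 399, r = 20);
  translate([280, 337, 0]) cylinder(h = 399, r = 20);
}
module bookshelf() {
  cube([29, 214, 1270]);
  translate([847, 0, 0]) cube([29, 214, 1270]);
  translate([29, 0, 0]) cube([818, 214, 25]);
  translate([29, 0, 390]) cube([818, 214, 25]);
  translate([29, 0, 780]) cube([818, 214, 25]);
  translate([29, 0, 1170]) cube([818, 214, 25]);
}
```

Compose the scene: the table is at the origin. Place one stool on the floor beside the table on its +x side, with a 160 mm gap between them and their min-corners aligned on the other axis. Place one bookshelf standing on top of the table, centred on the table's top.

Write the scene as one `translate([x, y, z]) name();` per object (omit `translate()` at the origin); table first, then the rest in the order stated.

table();
translate([1604, 0, 0]) stool();
translate([284, 178, 726]) bookshelf();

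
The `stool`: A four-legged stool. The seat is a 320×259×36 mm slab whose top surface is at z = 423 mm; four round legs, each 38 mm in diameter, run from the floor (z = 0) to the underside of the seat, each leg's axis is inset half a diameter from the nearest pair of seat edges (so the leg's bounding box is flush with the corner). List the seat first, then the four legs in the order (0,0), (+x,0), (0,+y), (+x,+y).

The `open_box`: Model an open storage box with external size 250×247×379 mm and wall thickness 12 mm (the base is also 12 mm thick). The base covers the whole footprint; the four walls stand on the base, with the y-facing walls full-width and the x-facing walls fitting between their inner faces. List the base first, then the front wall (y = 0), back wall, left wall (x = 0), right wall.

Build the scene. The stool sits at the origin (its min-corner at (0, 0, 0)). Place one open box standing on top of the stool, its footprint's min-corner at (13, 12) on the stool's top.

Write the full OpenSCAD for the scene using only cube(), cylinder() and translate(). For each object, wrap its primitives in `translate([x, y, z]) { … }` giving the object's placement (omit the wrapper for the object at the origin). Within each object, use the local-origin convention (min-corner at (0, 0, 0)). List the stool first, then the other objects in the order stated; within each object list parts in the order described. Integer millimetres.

translate([0, 0, 387]) cube([320, 259, 36]);
translate([19, 19, 0]) cylinder(h = 387, r = 19);
translate([301, 19, 0]) cylinder(h = 387, r = 19);
translate([19, 240, 0]) cylinder(h = 387, r = 19);
translate([301, 240, 0]) cylinder(h = 387, r = 19);
translate([13, 12, 423]) {
  cube([250, 247, 12]);
  translate([0, 0, 12]) cube([250, 12, 367]);
  translate([0, 235, 12]) cube([250, 12, 367]);
  translate([0, 12, 12]) cube([12, 223, 367]);
  translate([238, 12, 12]) cube([12, 223, 367]);
}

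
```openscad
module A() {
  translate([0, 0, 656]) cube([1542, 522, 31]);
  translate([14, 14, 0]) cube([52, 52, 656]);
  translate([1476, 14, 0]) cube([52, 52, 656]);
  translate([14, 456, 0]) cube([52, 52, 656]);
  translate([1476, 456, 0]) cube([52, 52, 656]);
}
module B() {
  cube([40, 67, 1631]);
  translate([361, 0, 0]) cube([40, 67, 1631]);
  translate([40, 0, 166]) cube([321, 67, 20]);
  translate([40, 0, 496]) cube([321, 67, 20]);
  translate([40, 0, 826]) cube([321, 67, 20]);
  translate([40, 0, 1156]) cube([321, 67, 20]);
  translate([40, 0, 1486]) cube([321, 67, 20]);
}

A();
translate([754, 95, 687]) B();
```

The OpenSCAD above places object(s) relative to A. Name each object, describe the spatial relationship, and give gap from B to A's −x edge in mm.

The ladder's min-x is at 754; the table's min-x is 0; gap = 754 mm.

A is a table. B is a ladder. The ladder is on top of the table. The gap from the ladder to the table's −x edge is 754 mm.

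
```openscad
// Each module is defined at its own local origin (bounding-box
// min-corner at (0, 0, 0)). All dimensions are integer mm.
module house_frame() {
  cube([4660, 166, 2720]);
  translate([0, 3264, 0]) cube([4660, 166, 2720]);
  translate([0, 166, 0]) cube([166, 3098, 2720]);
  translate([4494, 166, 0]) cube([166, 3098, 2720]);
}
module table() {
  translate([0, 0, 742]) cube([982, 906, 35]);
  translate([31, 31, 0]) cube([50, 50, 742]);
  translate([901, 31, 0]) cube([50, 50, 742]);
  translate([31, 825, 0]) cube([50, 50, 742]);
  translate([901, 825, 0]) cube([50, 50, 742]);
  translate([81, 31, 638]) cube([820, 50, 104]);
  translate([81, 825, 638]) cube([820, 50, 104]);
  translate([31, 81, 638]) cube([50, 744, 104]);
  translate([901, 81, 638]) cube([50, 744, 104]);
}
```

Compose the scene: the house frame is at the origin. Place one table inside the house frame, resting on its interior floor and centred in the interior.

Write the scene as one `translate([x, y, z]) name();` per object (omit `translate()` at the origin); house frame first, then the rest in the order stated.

house_frame();
translate([1839, 1262, 0]) table();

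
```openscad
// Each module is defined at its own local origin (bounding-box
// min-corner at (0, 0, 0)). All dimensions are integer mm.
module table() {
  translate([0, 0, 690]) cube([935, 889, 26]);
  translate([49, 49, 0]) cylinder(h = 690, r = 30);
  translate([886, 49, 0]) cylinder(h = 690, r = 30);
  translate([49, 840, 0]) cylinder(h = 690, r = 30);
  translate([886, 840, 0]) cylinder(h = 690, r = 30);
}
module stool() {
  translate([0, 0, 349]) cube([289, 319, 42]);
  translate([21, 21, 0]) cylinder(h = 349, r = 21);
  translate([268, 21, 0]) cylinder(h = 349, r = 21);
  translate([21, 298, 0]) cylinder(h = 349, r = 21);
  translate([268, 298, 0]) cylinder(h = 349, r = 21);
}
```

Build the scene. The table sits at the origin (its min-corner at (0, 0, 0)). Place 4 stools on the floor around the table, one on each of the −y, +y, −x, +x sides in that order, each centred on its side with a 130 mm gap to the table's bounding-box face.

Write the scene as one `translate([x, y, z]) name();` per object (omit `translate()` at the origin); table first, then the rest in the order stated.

table();
translate([323, -449, 0]) stool();
translate([323, 1019, 0]) stool();
translate([-419, 285, 0]) stool();
translate([1065, 285, 0]) stool();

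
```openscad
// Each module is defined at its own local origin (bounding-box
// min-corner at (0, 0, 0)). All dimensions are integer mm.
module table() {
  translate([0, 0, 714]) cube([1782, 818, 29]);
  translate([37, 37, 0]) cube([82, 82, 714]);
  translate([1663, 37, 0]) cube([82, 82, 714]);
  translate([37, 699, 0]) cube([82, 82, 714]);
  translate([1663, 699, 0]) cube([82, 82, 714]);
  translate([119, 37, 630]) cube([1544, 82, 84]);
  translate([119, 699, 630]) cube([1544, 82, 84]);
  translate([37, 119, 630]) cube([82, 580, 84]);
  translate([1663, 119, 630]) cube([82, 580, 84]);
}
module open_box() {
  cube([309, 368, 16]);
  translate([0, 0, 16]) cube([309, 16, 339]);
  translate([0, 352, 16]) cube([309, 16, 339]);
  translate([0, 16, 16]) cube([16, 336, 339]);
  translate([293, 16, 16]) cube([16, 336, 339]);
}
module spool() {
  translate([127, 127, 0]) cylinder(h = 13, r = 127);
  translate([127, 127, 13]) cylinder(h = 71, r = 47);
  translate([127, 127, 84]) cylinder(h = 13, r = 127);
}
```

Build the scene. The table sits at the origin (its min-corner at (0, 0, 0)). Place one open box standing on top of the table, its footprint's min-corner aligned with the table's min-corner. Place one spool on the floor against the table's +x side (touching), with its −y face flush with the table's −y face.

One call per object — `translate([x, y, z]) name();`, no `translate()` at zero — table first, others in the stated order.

table();
translate([0, 0, 743]) open_box();
translate([1782, 0, 0]) spool();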